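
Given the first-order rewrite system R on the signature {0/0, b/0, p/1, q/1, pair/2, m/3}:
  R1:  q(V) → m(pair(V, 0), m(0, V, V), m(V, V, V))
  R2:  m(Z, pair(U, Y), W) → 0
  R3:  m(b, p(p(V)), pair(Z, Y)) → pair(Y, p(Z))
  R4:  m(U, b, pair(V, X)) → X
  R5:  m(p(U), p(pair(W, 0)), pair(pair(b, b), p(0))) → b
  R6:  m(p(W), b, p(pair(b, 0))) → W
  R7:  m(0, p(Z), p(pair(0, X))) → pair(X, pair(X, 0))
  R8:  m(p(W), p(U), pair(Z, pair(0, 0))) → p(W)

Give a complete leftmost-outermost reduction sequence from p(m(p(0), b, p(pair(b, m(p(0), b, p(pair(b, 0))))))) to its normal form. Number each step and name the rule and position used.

1. p(m(p(0), b, p(pair(b, m(p(0), b, p(pair(b, 0)))))))  →  p(m(p(0), b, p(pair(b, 0))))   [R6 at 1.3.1.2]
2. p(m(p(0), b, p(pair(b, 0))))  →  p(0)   [R6 at 1]

p(0)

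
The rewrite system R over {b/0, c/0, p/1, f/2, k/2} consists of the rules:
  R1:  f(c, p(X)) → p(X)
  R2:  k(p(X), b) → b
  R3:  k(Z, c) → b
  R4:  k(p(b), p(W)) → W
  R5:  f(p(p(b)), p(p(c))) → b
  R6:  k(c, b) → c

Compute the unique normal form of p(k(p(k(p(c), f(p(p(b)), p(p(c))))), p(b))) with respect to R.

p(b)

1. p(k(p(k(p(c), f(p(p(b)), p(p(c))))), p(b)))  →  p(k(p(k(p(c), b)), p(b)))   [R5 at 1.1.1.2]
2. p(k(p(k(p(c), b)), p(b)))  →  p(k(p(b), p(b)))   [R2 at 1.1.1]
3. p(k(p(b), p(b)))  →  p(b)   [R4 at 1]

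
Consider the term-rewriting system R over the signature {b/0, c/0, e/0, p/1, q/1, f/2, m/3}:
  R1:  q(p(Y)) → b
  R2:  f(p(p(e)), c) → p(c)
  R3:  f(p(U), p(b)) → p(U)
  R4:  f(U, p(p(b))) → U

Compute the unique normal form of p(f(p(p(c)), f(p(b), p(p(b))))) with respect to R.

p(p(p(c)))

1. p(f(p(p(c)), f(p(b), p(p(b)))))  →  p(f(p(p(c)), p(b)))   [R4 at 1.2]
2. p(f(p(p(c)), p(b)))  →  p(p(p(c)))   [R3 at 1]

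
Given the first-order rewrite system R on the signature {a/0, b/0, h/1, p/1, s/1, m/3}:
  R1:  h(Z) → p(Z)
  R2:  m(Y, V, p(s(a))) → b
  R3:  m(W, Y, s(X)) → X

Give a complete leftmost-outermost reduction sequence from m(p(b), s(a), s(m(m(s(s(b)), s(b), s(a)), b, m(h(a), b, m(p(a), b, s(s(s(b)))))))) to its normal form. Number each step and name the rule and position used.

1. m(p(b), s(a), s(m(m(s(s(b)), s(b), s(a)), b, m(h(a), b, m(p(a), b, s(s(s(b))))))))  →  m(m(s(s(b)), s(b), s(a)), b, m(h(a), b, m(p(a), b, s(s(s(b))))))   [R3 at ε]
2. m(m(s(s(b)), s(b), s(a)), b, m(h(a), b, m(p(a), b, s(s(s(b))))))  →  m(a, b, m(h(a), b, m(p(a), b, s(s(s(b))))))   [R3 at 1]
3. m(a, b, m(h(a), b, m(p(a), b, s(s(s(b))))))  →  m(a, b, m(p(a), b, m(p(a), b, s(s(s(b))))))   [R1 at 3.1]
4. m(a, b, m(p(a), b, m(p(a), b, s(s(s(b))))))  →  m(a, b, m(p(a), b, s(s(b))))   [R3 at 3.3]
5. m(a, b, m(p(a), b, s(s(b))))  →  m(a, b, s(b))   [R3 at 3]
6. m(a, b, s(b))  →  b   [R3 at ε]

b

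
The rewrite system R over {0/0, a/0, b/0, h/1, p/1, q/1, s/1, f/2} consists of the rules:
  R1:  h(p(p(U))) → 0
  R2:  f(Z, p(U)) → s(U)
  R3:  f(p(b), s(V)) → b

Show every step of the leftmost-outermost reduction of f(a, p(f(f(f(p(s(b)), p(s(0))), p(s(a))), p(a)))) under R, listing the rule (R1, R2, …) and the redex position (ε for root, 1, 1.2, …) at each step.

s(s(a))

1. f(a, p(f(f(f(p(s(b)), p(s(0))), p(s(a))), p(a))))  →  s(f(f(f(p(s(b)), p(s(0))), p(s(a))), p(a)))   [R2 at ε]
2. s(f(f(f(p(s(b)), p(s(0))), p(s(a))), p(a)))  →  s(s(a))   [R2 at 1]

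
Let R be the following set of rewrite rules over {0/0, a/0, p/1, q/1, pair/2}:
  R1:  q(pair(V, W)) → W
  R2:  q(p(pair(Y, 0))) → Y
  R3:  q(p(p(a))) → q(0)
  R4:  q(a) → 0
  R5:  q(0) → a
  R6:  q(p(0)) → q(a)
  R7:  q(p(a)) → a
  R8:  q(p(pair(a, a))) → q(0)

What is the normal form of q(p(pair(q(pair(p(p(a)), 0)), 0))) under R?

1. q(p(pair(q(pair(p(p(a)), 0)), 0)))  →  q(pair(p(p(a)), 0))   [R2 at ε]
2. q(pair(p(p(a)), 0))  →  0   [R1 at ε]

0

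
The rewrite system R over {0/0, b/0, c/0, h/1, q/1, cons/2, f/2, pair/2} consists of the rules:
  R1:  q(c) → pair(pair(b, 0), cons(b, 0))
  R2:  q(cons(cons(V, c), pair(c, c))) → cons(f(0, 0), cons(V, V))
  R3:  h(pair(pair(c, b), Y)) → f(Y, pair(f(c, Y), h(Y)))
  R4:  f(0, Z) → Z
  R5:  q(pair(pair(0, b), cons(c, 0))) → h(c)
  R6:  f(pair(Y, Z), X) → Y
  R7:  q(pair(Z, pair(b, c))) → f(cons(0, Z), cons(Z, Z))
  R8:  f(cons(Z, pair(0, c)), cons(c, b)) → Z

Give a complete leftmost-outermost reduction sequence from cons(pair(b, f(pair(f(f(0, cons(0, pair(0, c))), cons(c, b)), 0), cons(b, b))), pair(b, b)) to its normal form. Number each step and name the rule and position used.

cons(pair(b, 0), pair(b, b))

1. cons(pair(b, f(pair(f(f(0, cons(0, pair(0, c))), cons(c, b)), 0), cons(b, b))), pair(b, b))  →  cons(pair(b, f(f(0, cons(0, pair(0, c))), cons(c, b))), pair(b, b))   [R6 at 1.2]
2. cons(pair(b, f(f(0, cons(0, pair(0, c))), cons(c, b))), pair(b, b))  →  cons(pair(b, f(cons(0, pair(0, c)), cons(c, b))), pair(b, b))   [R4 at 1.2.1]
3. cons(pair(b, f(cons(0, pair(0, c)), cons(c, b))), pair(b, b))  →  cons(pair(b, 0), pair(b, b))   [R8 at 1.2]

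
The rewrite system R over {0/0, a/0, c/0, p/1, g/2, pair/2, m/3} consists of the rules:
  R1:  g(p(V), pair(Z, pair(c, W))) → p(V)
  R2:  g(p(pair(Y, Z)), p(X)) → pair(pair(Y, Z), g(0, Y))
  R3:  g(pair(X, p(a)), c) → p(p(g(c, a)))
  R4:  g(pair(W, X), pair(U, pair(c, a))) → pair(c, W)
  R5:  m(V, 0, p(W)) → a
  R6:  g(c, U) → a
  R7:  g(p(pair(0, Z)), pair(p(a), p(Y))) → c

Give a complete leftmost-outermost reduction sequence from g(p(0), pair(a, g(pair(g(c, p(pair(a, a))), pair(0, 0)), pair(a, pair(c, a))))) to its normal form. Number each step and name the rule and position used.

p(0)

1. g(p(0), pair(a, g(pair(g(c, p(pair(a, a))), pair(0, 0)), pair(a, pair(c, a)))))  →  g(p(0), pair(a, pair(c, g(c, p(pair(a, a))))))   [R4 at 2.2]
2. g(p(0), pair(a, pair(c, g(c, p(pair(a, a))))))  →  p(0)   [R1 at ε]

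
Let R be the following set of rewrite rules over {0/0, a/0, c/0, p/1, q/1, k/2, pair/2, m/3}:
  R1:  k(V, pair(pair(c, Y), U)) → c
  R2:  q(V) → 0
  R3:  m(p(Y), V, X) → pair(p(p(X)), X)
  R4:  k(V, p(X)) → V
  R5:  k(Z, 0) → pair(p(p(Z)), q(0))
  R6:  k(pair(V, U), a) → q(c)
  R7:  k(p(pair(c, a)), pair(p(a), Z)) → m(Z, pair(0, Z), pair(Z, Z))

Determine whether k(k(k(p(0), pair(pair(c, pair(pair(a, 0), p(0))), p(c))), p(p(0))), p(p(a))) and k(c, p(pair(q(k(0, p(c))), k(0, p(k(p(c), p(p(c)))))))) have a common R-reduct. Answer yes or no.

Reduce t₁ = k(k(k(p(0), pair(pair(c, pair(pair(a, 0), p(0))), p(c))), p(p(0))), p(p(a))):
1. k(k(k(p(0), pair(pair(c, pair(pair(a, 0), p(0))), p(c))), p(p(0))), p(p(a)))  →  k(k(p(0), pair(pair(c, pair(pair(a, 0), p(0))), p(c))), p(p(0)))   [R4 at ε]
2. k(k(p(0), pair(pair(c, pair(pair(a, 0), p(0))), p(c))), p(p(0)))  →  k(p(0), pair(pair(c, pair(pair(a, 0), p(0))), p(c)))   [R4 at ε]
3. k(p(0), pair(pair(c, pair(pair(a, 0), p(0))), p(c)))  →  c   [R1 at ε]

Reduce t₂ = k(c, p(pair(q(k(0, p(c))), k(0, p(k(p(c), p(p(c)))))))):
1. k(c, p(pair(q(k(0, p(c))), k(0, p(k(p(c), p(p(c))))))))  →  c   [R4 at ε]

yes — NF(t₁) = c, NF(t₂) = c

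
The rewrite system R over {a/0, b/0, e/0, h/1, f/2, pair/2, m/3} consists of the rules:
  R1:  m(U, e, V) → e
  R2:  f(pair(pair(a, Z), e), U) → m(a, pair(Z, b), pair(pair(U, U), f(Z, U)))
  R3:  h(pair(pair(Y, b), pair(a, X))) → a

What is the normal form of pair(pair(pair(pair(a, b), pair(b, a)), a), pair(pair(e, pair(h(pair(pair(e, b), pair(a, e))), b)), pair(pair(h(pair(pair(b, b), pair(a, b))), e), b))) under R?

pair(pair(pair(pair(a, b), pair(b, a)), a), pair(pair(e, pair(a, b)), pair(pair(a, e), b)))

1. pair(pair(pair(pair(a, b), pair(b, a)), a), pair(pair(e, pair(h(pair(pair(e, b), pair(a, e))), b)), pair(pair(h(pair(pair(b, b), pair(a, b))), e), b)))  →  pair(pair(pair(pair(a, b), pair(b, a)), a), pair(pair(e, pair(a, b)), pair(pair(h(pair(pair(b, b), pair(a, b))), e), b)))   [R3 at 2.1.2.1]
2. pair(pair(pair(pair(a, b), pair(b, a)), a), pair(pair(e, pair(a, b)), pair(pair(h(pair(pair(b, b), pair(a, b))), e), b)))  →  pair(pair(pair(pair(a, b), pair(b, a)), a), pair(pair(e, pair(a, b)), pair(pair(a, e), b)))   [R3 at 2.2.1.1]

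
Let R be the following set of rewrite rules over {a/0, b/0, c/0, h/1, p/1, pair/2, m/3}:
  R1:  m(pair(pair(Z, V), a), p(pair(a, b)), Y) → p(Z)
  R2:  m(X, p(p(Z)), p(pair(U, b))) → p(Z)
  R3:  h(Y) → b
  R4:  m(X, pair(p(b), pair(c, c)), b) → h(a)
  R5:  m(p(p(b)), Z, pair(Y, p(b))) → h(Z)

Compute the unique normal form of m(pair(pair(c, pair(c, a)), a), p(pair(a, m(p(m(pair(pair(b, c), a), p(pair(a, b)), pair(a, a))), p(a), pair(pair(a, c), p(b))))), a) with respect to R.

p(c)

1. m(pair(pair(c, pair(c, a)), a), p(pair(a, m(p(m(pair(pair(b, c), a), p(pair(a, b)), pair(a, a))), p(a), pair(pair(a, c), p(b))))), a)  →  m(pair(pair(c, pair(c, a)), a), p(pair(a, m(p(p(b)), p(a), pair(pair(a, c), p(b))))), a)   [R1 at 2.1.2.1.1]
2. m(pair(pair(c, pair(c, a)), a), p(pair(a, m(p(p(b)), p(a), pair(pair(a, c), p(b))))), a)  →  m(pair(pair(c, pair(c, a)), a), p(pair(a, h(p(a)))), a)   [R5 at 2.1.2]
3. m(pair(pair(c, pair(c, a)), a), p(pair(a, h(p(a)))), a)  →  m(pair(pair(c, pair(c, a)), a), p(pair(a, b)), a)   [R3 at 2.1.2]
4. m(pair(pair(c, pair(c, a)), a), p(pair(a, b)), a)  →  p(c)   [R1 at ε]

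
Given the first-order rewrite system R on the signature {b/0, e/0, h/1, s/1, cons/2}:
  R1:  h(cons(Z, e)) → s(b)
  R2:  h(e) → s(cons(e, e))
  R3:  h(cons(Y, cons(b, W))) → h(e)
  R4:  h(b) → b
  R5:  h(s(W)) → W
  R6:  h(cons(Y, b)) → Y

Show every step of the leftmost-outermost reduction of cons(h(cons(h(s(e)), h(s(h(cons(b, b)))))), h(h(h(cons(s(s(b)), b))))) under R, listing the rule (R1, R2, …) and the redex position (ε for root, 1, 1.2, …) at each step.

cons(e, b)

1. cons(h(cons(h(s(e)), h(s(h(cons(b, b)))))), h(h(h(cons(s(s(b)), b)))))  →  cons(h(cons(e, h(s(h(cons(b, b)))))), h(h(h(cons(s(s(b)), b)))))   [R5 at 1.1.1]
2. cons(h(cons(e, h(s(h(cons(b, b)))))), h(h(h(cons(s(s(b)), b)))))  →  cons(h(cons(e, h(cons(b, b)))), h(h(h(cons(s(s(b)), b)))))   [R5 at 1.1.2]
3. cons(h(cons(e, h(cons(b, b)))), h(h(h(cons(s(s(b)), b)))))  →  cons(h(cons(e, b)), h(h(h(cons(s(s(b)), b)))))   [R6 at 1.1.2]
4. cons(h(cons(e, b)), h(h(h(cons(s(s(b)), b)))))  →  cons(e, h(h(h(cons(s(s(b)), b)))))   [R6 at 1]
5. cons(e, h(h(h(cons(s(s(b)), b)))))  →  cons(e, h(h(s(s(b)))))   [R6 at 2.1.1]
6. cons(e, h(h(s(s(b)))))  →  cons(e, h(s(b)))   [R5 at 2.1]
7. cons(e, h(s(b)))  →  cons(e, b)   [R5 at 2]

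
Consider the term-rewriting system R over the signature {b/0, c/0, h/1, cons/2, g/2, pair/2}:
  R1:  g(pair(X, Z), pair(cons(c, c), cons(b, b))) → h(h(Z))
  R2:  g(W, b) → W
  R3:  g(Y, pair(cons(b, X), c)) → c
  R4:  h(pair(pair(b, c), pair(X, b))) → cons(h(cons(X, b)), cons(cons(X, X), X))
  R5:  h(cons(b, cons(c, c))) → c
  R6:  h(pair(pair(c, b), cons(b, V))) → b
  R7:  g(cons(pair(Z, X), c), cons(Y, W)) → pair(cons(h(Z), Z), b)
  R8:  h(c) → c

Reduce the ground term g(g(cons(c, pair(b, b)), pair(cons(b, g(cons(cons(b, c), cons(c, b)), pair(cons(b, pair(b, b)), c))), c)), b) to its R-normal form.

1. g(g(cons(c, pair(b, b)), pair(cons(b, g(cons(cons(b, c), cons(c, b)), pair(cons(b, pair(b, b)), c))), c)), b)  →  g(cons(c, pair(b, b)), pair(cons(b, g(cons(cons(b, c), cons(c, b)), pair(cons(b, pair(b, b)), c))), c))   [R2 at ε]
2. g(cons(c, pair(b, b)), pair(cons(b, g(cons(cons(b, c), cons(c, b)), pair(cons(b, pair(b, b)), c))), c))  →  c   [R3 at ε]

c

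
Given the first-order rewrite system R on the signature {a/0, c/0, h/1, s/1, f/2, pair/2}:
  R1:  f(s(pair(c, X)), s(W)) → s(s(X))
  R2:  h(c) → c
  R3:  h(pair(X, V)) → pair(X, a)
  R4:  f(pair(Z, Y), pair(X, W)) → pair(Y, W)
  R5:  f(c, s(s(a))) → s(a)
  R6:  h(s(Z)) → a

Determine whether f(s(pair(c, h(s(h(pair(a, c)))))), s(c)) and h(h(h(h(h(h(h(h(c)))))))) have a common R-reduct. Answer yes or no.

Reduce t₁ = f(s(pair(c, h(s(h(pair(a, c)))))), s(c)):
1. f(s(pair(c, h(s(h(pair(a, c)))))), s(c))  →  s(s(h(s(h(pair(a, c))))))   [R1 at ε]
2. s(s(h(s(h(pair(a, c))))))  →  s(s(a))   [R6 at 1.1]

Reduce t₂ = h(h(h(h(h(h(h(h(c)))))))):
1. h(h(h(h(h(h(h(h(c))))))))  →  h(h(h(h(h(h(h(c)))))))   [R2 at 1.1.1.1.1.1.1]
2. h(h(h(h(h(h(h(c)))))))  →  h(h(h(h(h(h(c))))))   [R2 at 1.1.1.1.1.1]
3. h(h(h(h(h(h(c))))))  →  h(h(h(h(h(c)))))   [R2 at 1.1.1.1.1]
4. h(h(h(h(h(c)))))  →  h(h(h(h(c))))   [R2 at 1.1.1.1]
5. h(h(h(h(c))))  →  h(h(h(c)))   [R2 at 1.1.1]
6. h(h(h(c)))  →  h(h(c))   [R2 at 1.1]
7. h(h(c))  →  h(c)   [R2 at 1]
8. h(c)  →  c   [R2 at ε]

no — NF(t₁) = s(s(a)), NF(t₂) = c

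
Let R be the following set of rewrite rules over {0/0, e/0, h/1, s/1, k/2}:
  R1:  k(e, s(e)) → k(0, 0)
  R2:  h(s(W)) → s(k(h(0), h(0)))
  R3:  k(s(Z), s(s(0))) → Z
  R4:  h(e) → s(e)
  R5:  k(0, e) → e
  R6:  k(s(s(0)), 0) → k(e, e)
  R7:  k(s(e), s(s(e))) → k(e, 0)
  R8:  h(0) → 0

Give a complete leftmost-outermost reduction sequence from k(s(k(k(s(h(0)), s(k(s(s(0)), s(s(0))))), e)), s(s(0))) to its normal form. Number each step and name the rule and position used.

1. k(s(k(k(s(h(0)), s(k(s(s(0)), s(s(0))))), e)), s(s(0)))  →  k(k(s(h(0)), s(k(s(s(0)), s(s(0))))), e)   [R3 at ε]
2. k(k(s(h(0)), s(k(s(s(0)), s(s(0))))), e)  →  k(k(s(0), s(k(s(s(0)), s(s(0))))), e)   [R8 at 1.1.1]
3. k(k(s(0), s(k(s(s(0)), s(s(0))))), e)  →  k(k(s(0), s(s(0))), e)   [R3 at 1.2.1]
4. k(k(s(0), s(s(0))), e)  →  k(0, e)   [R3 at 1]
5. k(0, e)  →  e   [R5 at ε]

e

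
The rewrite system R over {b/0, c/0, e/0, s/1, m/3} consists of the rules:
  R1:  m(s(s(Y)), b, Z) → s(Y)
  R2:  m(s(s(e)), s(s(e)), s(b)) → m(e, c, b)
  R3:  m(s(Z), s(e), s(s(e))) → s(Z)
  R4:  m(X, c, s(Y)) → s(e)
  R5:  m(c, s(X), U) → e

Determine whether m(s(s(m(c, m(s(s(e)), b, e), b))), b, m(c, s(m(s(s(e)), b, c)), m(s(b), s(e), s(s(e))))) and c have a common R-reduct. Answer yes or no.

Reduce t₁ = m(s(s(m(c, m(s(s(e)), b, e), b))), b, m(c, s(m(s(s(e)), b, c)), m(s(b), s(e), s(s(e))))):
1. m(s(s(m(c, m(s(s(e)), b, e), b))), b, m(c, s(m(s(s(e)), b, c)), m(s(b), s(e), s(s(e)))))  →  s(m(c, m(s(s(e)), b, e), b))   [R1 at ε]
2. s(m(c, m(s(s(e)), b, e), b))  →  s(m(c, s(e), b))   [R1 at 1.2]
3. s(m(c, s(e), b))  →  s(e)   [R5 at 1]

Reduce t₂ = c:

no — NF(t₁) = s(e), NF(t₂) = c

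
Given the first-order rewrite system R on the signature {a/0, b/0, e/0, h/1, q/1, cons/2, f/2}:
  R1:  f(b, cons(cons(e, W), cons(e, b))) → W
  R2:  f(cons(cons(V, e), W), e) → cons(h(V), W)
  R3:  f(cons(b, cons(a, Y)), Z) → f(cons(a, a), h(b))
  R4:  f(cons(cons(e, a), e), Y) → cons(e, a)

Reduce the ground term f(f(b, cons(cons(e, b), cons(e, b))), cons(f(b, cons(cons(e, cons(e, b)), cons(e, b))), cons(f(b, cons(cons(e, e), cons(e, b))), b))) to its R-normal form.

1. f(f(b, cons(cons(e, b), cons(e, b))), cons(f(b, cons(cons(e, cons(e, b)), cons(e, b))), cons(f(b, cons(cons(e, e), cons(e, b))), b)))  →  f(b, cons(f(b, cons(cons(e, cons(e, b)), cons(e, b))), cons(f(b, cons(cons(e, e), cons(e, b))), b)))   [R1 at 1]
2. f(b, cons(f(b, cons(cons(e, cons(e, b)), cons(e, b))), cons(f(b, cons(cons(e, e), cons(e, b))), b)))  →  f(b, cons(cons(e, b), cons(f(b, cons(cons(e, e), cons(e, b))), b)))   [R1 at 2.1]
3. f(b, cons(cons(e, b), cons(f(b, cons(cons(e, e), cons(e, b))), b)))  →  f(b, cons(cons(e, b), cons(e, b)))   [R1 at 2.2.1]
4. f(b, cons(cons(e, b), cons(e, b)))  →  b   [R1 at ε]

b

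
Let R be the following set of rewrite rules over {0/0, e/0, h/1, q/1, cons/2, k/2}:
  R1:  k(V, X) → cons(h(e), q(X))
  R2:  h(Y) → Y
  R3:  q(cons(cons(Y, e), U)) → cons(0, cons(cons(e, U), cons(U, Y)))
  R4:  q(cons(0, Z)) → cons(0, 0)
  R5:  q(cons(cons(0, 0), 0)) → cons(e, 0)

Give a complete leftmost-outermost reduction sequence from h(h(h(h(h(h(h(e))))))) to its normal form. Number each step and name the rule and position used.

1. h(h(h(h(h(h(h(e)))))))  →  h(h(h(h(h(h(e))))))   [R2 at ε]
2. h(h(h(h(h(h(e))))))  →  h(h(h(h(h(e)))))   [R2 at ε]
3. h(h(h(h(h(e)))))  →  h(h(h(h(e))))   [R2 at ε]
4. h(h(h(h(e))))  →  h(h(h(e)))   [R2 at ε]
5. h(h(h(e)))  →  h(h(e))   [R2 at ε]
6. h(h(e))  →  h(e)   [R2 at ε]
7. h(e)  →  e   [R2 at ε]

e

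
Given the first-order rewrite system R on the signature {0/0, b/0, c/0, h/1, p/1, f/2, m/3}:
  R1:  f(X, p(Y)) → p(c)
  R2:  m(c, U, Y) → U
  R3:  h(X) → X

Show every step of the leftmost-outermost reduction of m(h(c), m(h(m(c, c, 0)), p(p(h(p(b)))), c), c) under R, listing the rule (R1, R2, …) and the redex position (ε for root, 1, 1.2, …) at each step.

1. m(h(c), m(h(m(c, c, 0)), p(p(h(p(b)))), c), c)  →  m(c, m(h(m(c, c, 0)), p(p(h(p(b)))), c), c)   [R3 at 1]
2. m(c, m(h(m(c, c, 0)), p(p(h(p(b)))), c), c)  →  m(h(m(c, c, 0)), p(p(h(p(b)))), c)   [R2 at ε]
3. m(h(m(c, c, 0)), p(p(h(p(b)))), c)  →  m(m(c, c, 0), p(p(h(p(b)))), c)   [R3 at 1]
4. m(m(c, c, 0), p(p(h(p(b)))), c)  →  m(c, p(p(h(p(b)))), c)   [R2 at 1]
5. m(c, p(p(h(p(b)))), c)  →  p(p(h(p(b))))   [R2 at ε]
6. p(p(h(p(b))))  →  p(p(p(b)))   [R3 at 1.1]

p(p(p(b)))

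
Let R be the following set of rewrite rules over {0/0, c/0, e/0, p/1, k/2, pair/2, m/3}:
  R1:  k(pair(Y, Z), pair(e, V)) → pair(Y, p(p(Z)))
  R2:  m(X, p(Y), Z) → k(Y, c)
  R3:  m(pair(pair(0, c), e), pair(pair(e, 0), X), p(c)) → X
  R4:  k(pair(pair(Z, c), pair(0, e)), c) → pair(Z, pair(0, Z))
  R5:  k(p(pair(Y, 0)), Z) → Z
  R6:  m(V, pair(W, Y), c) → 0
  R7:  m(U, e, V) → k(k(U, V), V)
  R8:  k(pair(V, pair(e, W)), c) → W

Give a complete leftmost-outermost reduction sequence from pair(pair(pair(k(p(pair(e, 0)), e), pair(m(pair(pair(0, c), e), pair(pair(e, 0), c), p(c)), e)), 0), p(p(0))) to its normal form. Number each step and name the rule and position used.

1. pair(pair(pair(k(p(pair(e, 0)), e), pair(m(pair(pair(0, c), e), pair(pair(e, 0), c), p(c)), e)), 0), p(p(0)))  →  pair(pair(pair(e, pair(m(pair(pair(0, c), e), pair(pair(e, 0), c), p(c)), e)), 0), p(p(0)))   [R5 at 1.1.1]
2. pair(pair(pair(e, pair(m(pair(pair(0, c), e), pair(pair(e, 0), c), p(c)), e)), 0), p(p(0)))  →  pair(pair(pair(e, pair(c, e)), 0), p(p(0)))   [R3 at 1.1.2.1]

pair(pair(pair(e, pair(c, e)), 0), p(p(0)))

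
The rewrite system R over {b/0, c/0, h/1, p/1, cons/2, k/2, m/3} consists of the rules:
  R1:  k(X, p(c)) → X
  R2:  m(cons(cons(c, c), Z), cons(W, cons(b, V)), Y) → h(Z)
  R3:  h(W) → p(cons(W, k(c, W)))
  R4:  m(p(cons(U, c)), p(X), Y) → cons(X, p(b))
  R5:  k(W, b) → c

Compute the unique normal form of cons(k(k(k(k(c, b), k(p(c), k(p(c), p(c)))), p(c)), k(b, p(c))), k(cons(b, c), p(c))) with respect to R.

cons(c, cons(b, c))

1. cons(k(k(k(k(c, b), k(p(c), k(p(c), p(c)))), p(c)), k(b, p(c))), k(cons(b, c), p(c)))  →  cons(k(k(k(c, b), k(p(c), k(p(c), p(c)))), k(b, p(c))), k(cons(b, c), p(c)))   [R1 at 1.1]
2. cons(k(k(k(c, b), k(p(c), k(p(c), p(c)))), k(b, p(c))), k(cons(b, c), p(c)))  →  cons(k(k(c, k(p(c), k(p(c), p(c)))), k(b, p(c))), k(cons(b, c), p(c)))   [R5 at 1.1.1]
3. cons(k(k(c, k(p(c), k(p(c), p(c)))), k(b, p(c))), k(cons(b, c), p(c)))  →  cons(k(k(c, k(p(c), p(c))), k(b, p(c))), k(cons(b, c), p(c)))   [R1 at 1.1.2.2]
4. cons(k(k(c, k(p(c), p(c))), k(b, p(c))), k(cons(b, c), p(c)))  →  cons(k(k(c, p(c)), k(b, p(c))), k(cons(b, c), p(c)))   [R1 at 1.1.2]
5. cons(k(k(c, p(c)), k(b, p(c))), k(cons(b, c), p(c)))  →  cons(k(c, k(b, p(c))), k(cons(b, c), p(c)))   [R1 at 1.1]
6. cons(k(c, k(b, p(c))), k(cons(b, c), p(c)))  →  cons(k(c, b), k(cons(b, c), p(c)))   [R1 at 1.2]
7. cons(k(c, b), k(cons(b, c), p(c)))  →  cons(c, k(cons(b, c), p(c)))   [R5 at 1]
8. cons(c, k(cons(b, c), p(c)))  →  cons(c, cons(b, c))   [R1 at 2]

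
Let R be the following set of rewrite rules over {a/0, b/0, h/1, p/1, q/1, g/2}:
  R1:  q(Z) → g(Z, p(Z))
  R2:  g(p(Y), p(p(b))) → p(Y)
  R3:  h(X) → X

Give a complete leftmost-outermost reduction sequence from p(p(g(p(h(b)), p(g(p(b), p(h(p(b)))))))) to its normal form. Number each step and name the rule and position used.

p(p(p(b)))

1. p(p(g(p(h(b)), p(g(p(b), p(h(p(b))))))))  →  p(p(g(p(b), p(g(p(b), p(h(p(b))))))))   [R3 at 1.1.1.1]
2. p(p(g(p(b), p(g(p(b), p(h(p(b))))))))  →  p(p(g(p(b), p(g(p(b), p(p(b)))))))   [R3 at 1.1.2.1.2.1]
3. p(p(g(p(b), p(g(p(b), p(p(b)))))))  →  p(p(g(p(b), p(p(b)))))   [R2 at 1.1.2.1]
4. p(p(g(p(b), p(p(b)))))  →  p(p(p(b)))   [R2 at 1.1]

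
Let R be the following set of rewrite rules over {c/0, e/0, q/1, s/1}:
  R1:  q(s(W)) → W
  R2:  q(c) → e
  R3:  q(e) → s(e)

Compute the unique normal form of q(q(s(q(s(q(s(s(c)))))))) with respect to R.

c

1. q(q(s(q(s(q(s(s(c))))))))  →  q(q(s(q(s(s(c))))))   [R1 at 1]
2. q(q(s(q(s(s(c))))))  →  q(q(s(s(c))))   [R1 at 1]
3. q(q(s(s(c))))  →  q(s(c))   [R1 at 1]
4. q(s(c))  →  c   [R1 at ε]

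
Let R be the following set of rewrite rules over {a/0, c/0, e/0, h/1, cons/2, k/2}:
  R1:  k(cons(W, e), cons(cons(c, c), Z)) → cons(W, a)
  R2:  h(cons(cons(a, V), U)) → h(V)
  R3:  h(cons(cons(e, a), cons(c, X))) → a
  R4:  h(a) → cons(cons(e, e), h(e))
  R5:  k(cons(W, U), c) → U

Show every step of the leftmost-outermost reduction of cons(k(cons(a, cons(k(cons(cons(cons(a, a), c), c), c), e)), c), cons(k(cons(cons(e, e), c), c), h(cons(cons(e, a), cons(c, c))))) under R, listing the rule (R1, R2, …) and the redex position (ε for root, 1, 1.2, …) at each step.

cons(cons(c, e), cons(c, a))

1. cons(k(cons(a, cons(k(cons(cons(cons(a, a), c), c), c), e)), c), cons(k(cons(cons(e, e), c), c), h(cons(cons(e, a), cons(c, c)))))  →  cons(cons(k(cons(cons(cons(a, a), c), c), c), e), cons(k(cons(cons(e, e), c), c), h(cons(cons(e, a), cons(c, c)))))   [R5 at 1]
2. cons(cons(k(cons(cons(cons(a, a), c), c), c), e), cons(k(cons(cons(e, e), c), c), h(cons(cons(e, a), cons(c, c)))))  →  cons(cons(c, e), cons(k(cons(cons(e, e), c), c), h(cons(cons(e, a), cons(c, c)))))   [R5 at 1.1]
3. cons(cons(c, e), cons(k(cons(cons(e, e), c), c), h(cons(cons(e, a), cons(c, c)))))  →  cons(cons(c, e), cons(c, h(cons(cons(e, a), cons(c, c)))))   [R5 at 2.1]
4. cons(cons(c, e), cons(c, h(cons(cons(e, a), cons(c, c)))))  →  cons(cons(c, e), cons(c, a))   [R3 at 2.2]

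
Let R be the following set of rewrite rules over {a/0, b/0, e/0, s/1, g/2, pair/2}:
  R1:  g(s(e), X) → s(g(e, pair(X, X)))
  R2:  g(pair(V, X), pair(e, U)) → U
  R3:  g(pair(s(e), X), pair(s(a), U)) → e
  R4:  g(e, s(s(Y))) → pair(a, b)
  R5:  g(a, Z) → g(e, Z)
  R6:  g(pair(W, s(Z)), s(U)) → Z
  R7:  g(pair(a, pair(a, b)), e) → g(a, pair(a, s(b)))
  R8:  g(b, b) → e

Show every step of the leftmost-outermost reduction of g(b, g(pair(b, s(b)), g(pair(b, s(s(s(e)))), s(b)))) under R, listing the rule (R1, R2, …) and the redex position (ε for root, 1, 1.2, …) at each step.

e

1. g(b, g(pair(b, s(b)), g(pair(b, s(s(s(e)))), s(b))))  →  g(b, g(pair(b, s(b)), s(s(e))))   [R6 at 2.2]
2. g(b, g(pair(b, s(b)), s(s(e))))  →  g(b, b)   [R6 at 2]
3. g(b, b)  →  e   [R8 at ε]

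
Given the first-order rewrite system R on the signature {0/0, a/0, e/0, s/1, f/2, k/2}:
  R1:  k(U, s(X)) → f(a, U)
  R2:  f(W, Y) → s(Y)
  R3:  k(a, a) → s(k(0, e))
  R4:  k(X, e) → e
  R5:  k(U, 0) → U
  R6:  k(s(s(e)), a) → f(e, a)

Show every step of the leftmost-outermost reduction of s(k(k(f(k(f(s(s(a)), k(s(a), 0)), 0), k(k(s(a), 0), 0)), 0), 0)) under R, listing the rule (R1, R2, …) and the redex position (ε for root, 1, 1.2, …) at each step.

s(s(s(a)))

1. s(k(k(f(k(f(s(s(a)), k(s(a), 0)), 0), k(k(s(a), 0), 0)), 0), 0))  →  s(k(f(k(f(s(s(a)), k(s(a), 0)), 0), k(k(s(a), 0), 0)), 0))   [R5 at 1]
2. s(k(f(k(f(s(s(a)), k(s(a), 0)), 0), k(k(s(a), 0), 0)), 0))  →  s(f(k(f(s(s(a)), k(s(a), 0)), 0), k(k(s(a), 0), 0)))   [R5 at 1]
3. s(f(k(f(s(s(a)), k(s(a), 0)), 0), k(k(s(a), 0), 0)))  →  s(s(k(k(s(a), 0), 0)))   [R2 at 1]
4. s(s(k(k(s(a), 0), 0)))  →  s(s(k(s(a), 0)))   [R5 at 1.1]
5. s(s(k(s(a), 0)))  →  s(s(s(a)))   [R5 at 1.1]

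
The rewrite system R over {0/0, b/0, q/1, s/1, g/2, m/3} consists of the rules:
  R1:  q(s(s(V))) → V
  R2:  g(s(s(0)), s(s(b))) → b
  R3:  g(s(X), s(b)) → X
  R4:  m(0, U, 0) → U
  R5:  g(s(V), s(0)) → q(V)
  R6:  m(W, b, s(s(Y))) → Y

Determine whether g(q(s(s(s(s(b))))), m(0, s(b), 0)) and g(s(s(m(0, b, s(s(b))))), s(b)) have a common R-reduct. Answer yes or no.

Reduce t₁ = g(q(s(s(s(s(b))))), m(0, s(b), 0)):
1. g(q(s(s(s(s(b))))), m(0, s(b), 0))  →  g(s(s(b)), m(0, s(b), 0))   [R1 at 1]
2. g(s(s(b)), m(0, s(b), 0))  →  g(s(s(b)), s(b))   [R4 at 2]
3. g(s(s(b)), s(b))  →  s(b)   [R3 at ε]

Reduce t₂ = g(s(s(m(0, b, s(s(b))))), s(b)):
1. g(s(s(m(0, b, s(s(b))))), s(b))  →  s(m(0, b, s(s(b))))   [R3 at ε]
2. s(m(0, b, s(s(b))))  →  s(b)   [R6 at 1]

yes — NF(t₁) = s(b), NF(t₂) = s(b)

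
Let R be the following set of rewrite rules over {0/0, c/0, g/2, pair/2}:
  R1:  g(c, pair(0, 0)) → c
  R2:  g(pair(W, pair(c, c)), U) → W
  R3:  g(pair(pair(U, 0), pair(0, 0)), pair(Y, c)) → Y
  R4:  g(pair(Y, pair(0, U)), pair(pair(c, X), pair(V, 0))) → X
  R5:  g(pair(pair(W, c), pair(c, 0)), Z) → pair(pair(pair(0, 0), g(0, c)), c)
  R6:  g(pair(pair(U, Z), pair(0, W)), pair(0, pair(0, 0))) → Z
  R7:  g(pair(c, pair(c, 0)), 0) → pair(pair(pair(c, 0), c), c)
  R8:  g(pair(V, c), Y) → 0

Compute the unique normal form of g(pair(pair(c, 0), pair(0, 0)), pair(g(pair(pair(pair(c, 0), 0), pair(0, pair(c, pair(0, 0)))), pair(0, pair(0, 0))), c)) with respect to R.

1. g(pair(pair(c, 0), pair(0, 0)), pair(g(pair(pair(pair(c, 0), 0), pair(0, pair(c, pair(0, 0)))), pair(0, pair(0, 0))), c))  →  g(pair(pair(pair(c, 0), 0), pair(0, pair(c, pair(0, 0)))), pair(0, pair(0, 0)))   [R3 at ε]
2. g(pair(pair(pair(c, 0), 0), pair(0, pair(c, pair(0, 0)))), pair(0, pair(0, 0)))  →  0   [R6 at ε]

0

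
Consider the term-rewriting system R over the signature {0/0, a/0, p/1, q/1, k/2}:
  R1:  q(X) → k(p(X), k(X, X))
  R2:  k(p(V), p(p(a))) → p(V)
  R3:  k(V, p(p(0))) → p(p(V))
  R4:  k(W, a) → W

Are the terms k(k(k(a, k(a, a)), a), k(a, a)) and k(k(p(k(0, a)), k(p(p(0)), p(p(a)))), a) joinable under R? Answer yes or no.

no — NF(t₁) = a, NF(t₂) = p(p(p(0)))

Reduce t₁ = k(k(k(a, k(a, a)), a), k(a, a)):
1. k(k(k(a, k(a, a)), a), k(a, a))  →  k(k(a, k(a, a)), k(a, a))   [R4 at 1]
2. k(k(a, k(a, a)), k(a, a))  →  k(k(a, a), k(a, a))   [R4 at 1.2]
3. k(k(a, a), k(a, a))  →  k(a, k(a, a))   [R4 at 1]
4. k(a, k(a, a))  →  k(a, a)   [R4 at 2]
5. k(a, a)  →  a   [R4 at ε]

Reduce t₂ = k(k(p(k(0, a)), k(p(p(0)), p(p(a)))), a):
1. k(k(p(k(0, a)), k(p(p(0)), p(p(a)))), a)  →  k(p(k(0, a)), k(p(p(0)), p(p(a))))   [R4 at ε]
2. k(p(k(0, a)), k(p(p(0)), p(p(a))))  →  k(p(0), k(p(p(0)), p(p(a))))   [R4 at 1.1]
3. k(p(0), k(p(p(0)), p(p(a))))  →  k(p(0), p(p(0)))   [R2 at 2]
4. k(p(0), p(p(0)))  →  p(p(p(0)))   [R3 at ε]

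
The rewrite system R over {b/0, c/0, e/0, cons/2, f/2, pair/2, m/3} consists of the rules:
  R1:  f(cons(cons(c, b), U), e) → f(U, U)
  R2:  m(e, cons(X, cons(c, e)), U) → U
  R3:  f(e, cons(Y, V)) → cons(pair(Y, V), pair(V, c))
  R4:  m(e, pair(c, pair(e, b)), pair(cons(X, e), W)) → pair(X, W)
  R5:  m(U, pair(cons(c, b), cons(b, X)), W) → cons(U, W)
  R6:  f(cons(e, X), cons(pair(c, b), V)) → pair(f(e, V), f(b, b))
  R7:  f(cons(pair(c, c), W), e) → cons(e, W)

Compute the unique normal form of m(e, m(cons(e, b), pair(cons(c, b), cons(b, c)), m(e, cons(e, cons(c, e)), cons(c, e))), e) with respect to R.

e

1. m(e, m(cons(e, b), pair(cons(c, b), cons(b, c)), m(e, cons(e, cons(c, e)), cons(c, e))), e)  →  m(e, cons(cons(e, b), m(e, cons(e, cons(c, e)), cons(c, e))), e)   [R5 at 2]
2. m(e, cons(cons(e, b), m(e, cons(e, cons(c, e)), cons(c, e))), e)  →  m(e, cons(cons(e, b), cons(c, e)), e)   [R2 at 2.2]
3. m(e, cons(cons(e, b), cons(c, e)), e)  →  e   [R2 at ε]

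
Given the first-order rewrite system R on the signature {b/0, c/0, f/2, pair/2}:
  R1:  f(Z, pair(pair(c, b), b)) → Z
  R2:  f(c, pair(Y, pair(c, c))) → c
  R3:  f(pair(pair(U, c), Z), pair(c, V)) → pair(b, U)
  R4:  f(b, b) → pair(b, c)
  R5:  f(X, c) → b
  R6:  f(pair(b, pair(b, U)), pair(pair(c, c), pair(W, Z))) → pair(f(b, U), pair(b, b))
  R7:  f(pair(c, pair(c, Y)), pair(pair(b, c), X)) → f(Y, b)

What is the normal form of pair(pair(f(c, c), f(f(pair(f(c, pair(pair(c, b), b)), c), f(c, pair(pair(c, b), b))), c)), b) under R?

pair(pair(b, b), b)

1. pair(pair(f(c, c), f(f(pair(f(c, pair(pair(c, b), b)), c), f(c, pair(pair(c, b), b))), c)), b)  →  pair(pair(b, f(f(pair(f(c, pair(pair(c, b), b)), c), f(c, pair(pair(c, b), b))), c)), b)   [R5 at 1.1]
2. pair(pair(b, f(f(pair(f(c, pair(pair(c, b), b)), c), f(c, pair(pair(c, b), b))), c)), b)  →  pair(pair(b, b), b)   [R5 at 1.2]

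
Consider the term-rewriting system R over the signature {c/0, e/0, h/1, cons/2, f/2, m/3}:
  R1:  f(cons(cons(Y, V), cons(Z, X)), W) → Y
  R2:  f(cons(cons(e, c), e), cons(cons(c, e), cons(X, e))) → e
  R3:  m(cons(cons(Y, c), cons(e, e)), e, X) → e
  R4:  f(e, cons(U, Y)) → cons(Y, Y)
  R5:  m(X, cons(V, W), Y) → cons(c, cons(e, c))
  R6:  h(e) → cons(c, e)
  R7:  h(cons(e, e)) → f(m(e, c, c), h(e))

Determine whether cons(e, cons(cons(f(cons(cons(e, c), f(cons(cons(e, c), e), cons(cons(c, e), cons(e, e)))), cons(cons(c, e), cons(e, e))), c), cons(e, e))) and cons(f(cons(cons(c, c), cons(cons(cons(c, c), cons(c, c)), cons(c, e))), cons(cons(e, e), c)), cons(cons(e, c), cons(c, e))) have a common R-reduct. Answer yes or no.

no — NF(t₁) = cons(e, cons(cons(e, c), cons(e, e))), NF(t₂) = cons(c, cons(cons(e, c), cons(c, e)))

Reduce t₁ = cons(e, cons(cons(f(cons(cons(e, c), f(cons(cons(e, c), e), cons(cons(c, e), cons(e, e)))), cons(cons(c, e), cons(e, e))), c), cons(e, e))):
1. cons(e, cons(cons(f(cons(cons(e, c), f(cons(cons(e, c), e), cons(cons(c, e), cons(e, e)))), cons(cons(c, e), cons(e, e))), c), cons(e, e)))  →  cons(e, cons(cons(f(cons(cons(e, c), e), cons(cons(c, e), cons(e, e))), c), cons(e, e)))   [R2 at 2.1.1.1.2]
2. cons(e, cons(cons(f(cons(cons(e, c), e), cons(cons(c, e), cons(e, e))), c), cons(e, e)))  →  cons(e, cons(cons(e, c), cons(e, e)))   [R2 at 2.1.1]

Reduce t₂ = cons(f(cons(cons(c, c), cons(cons(cons(c, c), cons(c, c)), cons(c, e))), cons(cons(e, e), c)), cons(cons(e, c), cons(c, e))):
1. cons(f(cons(cons(c, c), cons(cons(cons(c, c), cons(c, c)), cons(c, e))), cons(cons(e, e), c)), cons(cons(e, c), cons(c, e)))  →  cons(c, cons(cons(e, c), cons(c, e)))   [R1 at 1]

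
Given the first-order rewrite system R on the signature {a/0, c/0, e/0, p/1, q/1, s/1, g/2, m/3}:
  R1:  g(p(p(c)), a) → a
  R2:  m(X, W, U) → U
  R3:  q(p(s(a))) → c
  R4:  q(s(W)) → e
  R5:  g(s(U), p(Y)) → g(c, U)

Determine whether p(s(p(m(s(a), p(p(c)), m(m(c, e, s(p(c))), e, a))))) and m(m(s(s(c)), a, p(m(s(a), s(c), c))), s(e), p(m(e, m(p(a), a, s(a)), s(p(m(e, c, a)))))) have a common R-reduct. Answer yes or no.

yes — NF(t₁) = p(s(p(a))), NF(t₂) = p(s(p(a)))

Reduce t₁ = p(s(p(m(s(a), p(p(c)), m(m(c, e, s(p(c))), e, a))))):
1. p(s(p(m(s(a), p(p(c)), m(m(c, e, s(p(c))), e, a)))))  →  p(s(p(m(m(c, e, s(p(c))), e, a))))   [R2 at 1.1.1]
2. p(s(p(m(m(c, e, s(p(c))), e, a))))  →  p(s(p(a)))   [R2 at 1.1.1]

Reduce t₂ = m(m(s(s(c)), a, p(m(s(a), s(c), c))), s(e), p(m(e, m(p(a), a, s(a)), s(p(m(e, c, a)))))):
1. m(m(s(s(c)), a, p(m(s(a), s(c), c))), s(e), p(m(e, m(p(a), a, s(a)), s(p(m(e, c, a))))))  →  p(m(e, m(p(a), a, s(a)), s(p(m(e, c, a)))))   [R2 at ε]
2. p(m(e, m(p(a), a, s(a)), s(p(m(e, c, a)))))  →  p(s(p(m(e, c, a))))   [R2 at 1]
3. p(s(p(m(e, c, a))))  →  p(s(p(a)))   [R2 at 1.1.1]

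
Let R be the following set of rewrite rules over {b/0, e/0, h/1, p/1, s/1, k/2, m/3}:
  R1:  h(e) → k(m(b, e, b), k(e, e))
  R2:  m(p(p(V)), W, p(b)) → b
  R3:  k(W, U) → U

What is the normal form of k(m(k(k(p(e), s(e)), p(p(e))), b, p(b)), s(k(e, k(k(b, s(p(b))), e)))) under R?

s(e)

1. k(m(k(k(p(e), s(e)), p(p(e))), b, p(b)), s(k(e, k(k(b, s(p(b))), e))))  →  s(k(e, k(k(b, s(p(b))), e)))   [R3 at ε]
2. s(k(e, k(k(b, s(p(b))), e)))  →  s(k(k(b, s(p(b))), e))   [R3 at 1]
3. s(k(k(b, s(p(b))), e))  →  s(e)   [R3 at 1]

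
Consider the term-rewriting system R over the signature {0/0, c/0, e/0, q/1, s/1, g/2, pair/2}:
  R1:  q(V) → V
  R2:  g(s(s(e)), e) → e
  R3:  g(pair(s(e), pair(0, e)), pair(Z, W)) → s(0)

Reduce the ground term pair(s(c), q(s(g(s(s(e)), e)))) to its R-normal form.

pair(s(c), s(e))

1. pair(s(c), q(s(g(s(s(e)), e))))  →  pair(s(c), s(g(s(s(e)), e)))   [R1 at 2]
2. pair(s(c), s(g(s(s(e)), e)))  →  pair(s(c), s(e))   [R2 at 2.1]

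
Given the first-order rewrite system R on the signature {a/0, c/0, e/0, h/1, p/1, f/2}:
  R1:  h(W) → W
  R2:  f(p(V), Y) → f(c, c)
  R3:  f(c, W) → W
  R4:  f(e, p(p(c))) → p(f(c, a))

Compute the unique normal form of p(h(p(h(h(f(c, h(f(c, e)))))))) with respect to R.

p(p(e))

1. p(h(p(h(h(f(c, h(f(c, e))))))))  →  p(p(h(h(f(c, h(f(c, e)))))))   [R1 at 1]
2. p(p(h(h(f(c, h(f(c, e)))))))  →  p(p(h(f(c, h(f(c, e))))))   [R1 at 1.1]
3. p(p(h(f(c, h(f(c, e))))))  →  p(p(f(c, h(f(c, e)))))   [R1 at 1.1]
4. p(p(f(c, h(f(c, e)))))  →  p(p(h(f(c, e))))   [R3 at 1.1]
5. p(p(h(f(c, e))))  →  p(p(f(c, e)))   [R1 at 1.1]
6. p(p(f(c, e)))  →  p(p(e))   [R3 at 1.1]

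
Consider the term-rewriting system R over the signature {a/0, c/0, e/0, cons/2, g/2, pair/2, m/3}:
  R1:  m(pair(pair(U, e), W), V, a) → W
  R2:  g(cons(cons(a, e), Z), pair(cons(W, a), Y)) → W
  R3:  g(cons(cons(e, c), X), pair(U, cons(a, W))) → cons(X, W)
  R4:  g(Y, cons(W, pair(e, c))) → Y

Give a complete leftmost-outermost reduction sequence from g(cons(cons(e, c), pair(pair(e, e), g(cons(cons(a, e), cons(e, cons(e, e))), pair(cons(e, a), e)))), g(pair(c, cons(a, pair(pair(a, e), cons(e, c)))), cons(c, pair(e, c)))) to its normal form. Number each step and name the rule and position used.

cons(pair(pair(e, e), e), pair(pair(a, e), cons(e, c)))

1. g(cons(cons(e, c), pair(pair(e, e), g(cons(cons(a, e), cons(e, cons(e, e))), pair(cons(e, a), e)))), g(pair(c, cons(a, pair(pair(a, e), cons(e, c)))), cons(c, pair(e, c))))  →  g(cons(cons(e, c), pair(pair(e, e), e)), g(pair(c, cons(a, pair(pair(a, e), cons(e, c)))), cons(c, pair(e, c))))   [R2 at 1.2.2]
2. g(cons(cons(e, c), pair(pair(e, e), e)), g(pair(c, cons(a, pair(pair(a, e), cons(e, c)))), cons(c, pair(e, c))))  →  g(cons(cons(e, c), pair(pair(e, e), e)), pair(c, cons(a, pair(pair(a, e), cons(e, c)))))   [R4 at 2]
3. g(cons(cons(e, c), pair(pair(e, e), e)), pair(c, cons(a, pair(pair(a, e), cons(e, c)))))  →  cons(pair(pair(e, e), e), pair(pair(a, e), cons(e, c)))   [R3 at ε]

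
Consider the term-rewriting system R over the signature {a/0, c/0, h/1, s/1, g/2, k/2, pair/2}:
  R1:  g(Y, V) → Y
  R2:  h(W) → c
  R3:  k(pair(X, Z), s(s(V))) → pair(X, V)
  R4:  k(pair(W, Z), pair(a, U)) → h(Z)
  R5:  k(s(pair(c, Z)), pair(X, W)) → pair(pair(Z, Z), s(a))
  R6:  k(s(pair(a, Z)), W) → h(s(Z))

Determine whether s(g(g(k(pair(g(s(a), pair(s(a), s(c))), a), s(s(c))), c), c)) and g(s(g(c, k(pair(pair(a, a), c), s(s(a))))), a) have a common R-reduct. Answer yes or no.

Reduce t₁ = s(g(g(k(pair(g(s(a), pair(s(a), s(c))), a), s(s(c))), c), c)):
1. s(g(g(k(pair(g(s(a), pair(s(a), s(c))), a), s(s(c))), c), c))  →  s(g(k(pair(g(s(a), pair(s(a), s(c))), a), s(s(c))), c))   [R1 at 1]
2. s(g(k(pair(g(s(a), pair(s(a), s(c))), a), s(s(c))), c))  →  s(k(pair(g(s(a), pair(s(a), s(c))), a), s(s(c))))   [R1 at 1]
3. s(k(pair(g(s(a), pair(s(a), s(c))), a), s(s(c))))  →  s(pair(g(s(a), pair(s(a), s(c))), c))   [R3 at 1]
4. s(pair(g(s(a), pair(s(a), s(c))), c))  →  s(pair(s(a), c))   [R1 at 1.1]

Reduce t₂ = g(s(g(c, k(pair(pair(a, a), c), s(s(a))))), a):
1. g(s(g(c, k(pair(pair(a, a), c), s(s(a))))), a)  →  s(g(c, k(pair(pair(a, a), c), s(s(a)))))   [R1 at ε]
2. s(g(c, k(pair(pair(a, a), c), s(s(a)))))  →  s(c)   [R1 at 1]

no — NF(t₁) = s(pair(s(a), c)), NF(t₂) = s(c)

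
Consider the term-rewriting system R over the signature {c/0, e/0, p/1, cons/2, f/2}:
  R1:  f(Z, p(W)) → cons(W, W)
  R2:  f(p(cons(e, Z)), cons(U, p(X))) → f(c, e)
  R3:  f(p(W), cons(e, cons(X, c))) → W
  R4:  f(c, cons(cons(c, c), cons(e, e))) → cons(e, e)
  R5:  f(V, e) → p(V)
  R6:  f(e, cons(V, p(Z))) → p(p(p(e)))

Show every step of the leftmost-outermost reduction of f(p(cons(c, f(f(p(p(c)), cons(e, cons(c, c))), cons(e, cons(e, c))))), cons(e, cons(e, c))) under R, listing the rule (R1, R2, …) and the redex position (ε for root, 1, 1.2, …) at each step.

1. f(p(cons(c, f(f(p(p(c)), cons(e, cons(c, c))), cons(e, cons(e, c))))), cons(e, cons(e, c)))  →  cons(c, f(f(p(p(c)), cons(e, cons(c, c))), cons(e, cons(e, c))))   [R3 at ε]
2. cons(c, f(f(p(p(c)), cons(e, cons(c, c))), cons(e, cons(e, c))))  →  cons(c, f(p(c), cons(e, cons(e, c))))   [R3 at 2.1]
3. cons(c, f(p(c), cons(e, cons(e, c))))  →  cons(c, c)   [R3 at 2]

cons(c, c)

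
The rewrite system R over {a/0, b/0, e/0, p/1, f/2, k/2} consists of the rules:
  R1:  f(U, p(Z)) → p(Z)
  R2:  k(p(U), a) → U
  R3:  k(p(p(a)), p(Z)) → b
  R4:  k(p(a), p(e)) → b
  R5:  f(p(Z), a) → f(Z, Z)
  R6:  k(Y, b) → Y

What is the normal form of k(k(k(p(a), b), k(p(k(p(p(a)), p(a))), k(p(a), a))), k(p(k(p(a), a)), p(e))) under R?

p(a)

1. k(k(k(p(a), b), k(p(k(p(p(a)), p(a))), k(p(a), a))), k(p(k(p(a), a)), p(e)))  →  k(k(p(a), k(p(k(p(p(a)), p(a))), k(p(a), a))), k(p(k(p(a), a)), p(e)))   [R6 at 1.1]
2. k(k(p(a), k(p(k(p(p(a)), p(a))), k(p(a), a))), k(p(k(p(a), a)), p(e)))  →  k(k(p(a), k(p(b), k(p(a), a))), k(p(k(p(a), a)), p(e)))   [R3 at 1.2.1.1]
3. k(k(p(a), k(p(b), k(p(a), a))), k(p(k(p(a), a)), p(e)))  →  k(k(p(a), k(p(b), a)), k(p(k(p(a), a)), p(e)))   [R2 at 1.2.2]
4. k(k(p(a), k(p(b), a)), k(p(k(p(a), a)), p(e)))  →  k(k(p(a), b), k(p(k(p(a), a)), p(e)))   [R2 at 1.2]
5. k(k(p(a), b), k(p(k(p(a), a)), p(e)))  →  k(p(a), k(p(k(p(a), a)), p(e)))   [R6 at 1]
6. k(p(a), k(p(k(p(a), a)), p(e)))  →  k(p(a), k(p(a), p(e)))   [R2 at 2.1.1]
7. k(p(a), k(p(a), p(e)))  →  k(p(a), b)   [R4 at 2]
8. k(p(a), b)  →  p(a)   [R6 at ε]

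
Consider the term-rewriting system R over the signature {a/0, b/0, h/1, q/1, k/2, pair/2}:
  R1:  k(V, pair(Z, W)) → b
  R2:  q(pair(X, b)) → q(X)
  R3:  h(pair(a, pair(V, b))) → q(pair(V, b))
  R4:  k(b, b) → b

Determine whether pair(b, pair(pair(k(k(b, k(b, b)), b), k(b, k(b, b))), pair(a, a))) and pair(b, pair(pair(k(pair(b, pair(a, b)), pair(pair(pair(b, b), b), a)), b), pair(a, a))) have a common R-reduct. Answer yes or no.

Reduce t₁ = pair(b, pair(pair(k(k(b, k(b, b)), b), k(b, k(b, b))), pair(a, a))):
1. pair(b, pair(pair(k(k(b, k(b, b)), b), k(b, k(b, b))), pair(a, a)))  →  pair(b, pair(pair(k(k(b, b), b), k(b, k(b, b))), pair(a, a)))   [R4 at 2.1.1.1.2]
2. pair(b, pair(pair(k(k(b, b), b), k(b, k(b, b))), pair(a, a)))  →  pair(b, pair(pair(k(b, b), k(b, k(b, b))), pair(a, a)))   [R4 at 2.1.1.1]
3. pair(b, pair(pair(k(b, b), k(b, k(b, b))), pair(a, a)))  →  pair(b, pair(pair(b, k(b, k(b, b))), pair(a, a)))   [R4 at 2.1.1]
4. pair(b, pair(pair(b, k(b, k(b, b))), pair(a, a)))  →  pair(b, pair(pair(b, k(b, b)), pair(a, a)))   [R4 at 2.1.2.2]
5. pair(b, pair(pair(b, k(b, b)), pair(a, a)))  →  pair(b, pair(pair(b, b), pair(a, a)))   [R4 at 2.1.2]

Reduce t₂ = pair(b, pair(pair(k(pair(b, pair(a, b)), pair(pair(pair(b, b), b), a)), b), pair(a, a))):
1. pair(b, pair(pair(k(pair(b, pair(a, b)), pair(pair(pair(b, b), b), a)), b), pair(a, a)))  →  pair(b, pair(pair(b, b), pair(a, a)))   [R1 at 2.1.1]

yes — NF(t₁) = pair(b, pair(pair(b, b), pair(a, a))), NF(t₂) = pair(b, pair(pair(b, b), pair(a, a)))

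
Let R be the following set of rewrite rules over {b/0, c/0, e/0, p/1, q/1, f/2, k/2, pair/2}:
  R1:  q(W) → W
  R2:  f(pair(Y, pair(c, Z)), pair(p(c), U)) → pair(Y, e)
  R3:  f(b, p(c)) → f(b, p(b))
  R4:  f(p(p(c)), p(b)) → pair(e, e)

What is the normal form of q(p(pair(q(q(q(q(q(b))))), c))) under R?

p(pair(b, c))

1. q(p(pair(q(q(q(q(q(b))))), c)))  →  p(pair(q(q(q(q(q(b))))), c))   [R1 at ε]
2. p(pair(q(q(q(q(q(b))))), c))  →  p(pair(q(q(q(q(b)))), c))   [R1 at 1.1]
3. p(pair(q(q(q(q(b)))), c))  →  p(pair(q(q(q(b))), c))   [R1 at 1.1]
4. p(pair(q(q(q(b))), c))  →  p(pair(q(q(b)), c))   [R1 at 1.1]
5. p(pair(q(q(b)), c))  →  p(pair(q(b), c))   [R1 at 1.1]
6. p(pair(q(b), c))  →  p(pair(b, c))   [R1 at 1.1]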